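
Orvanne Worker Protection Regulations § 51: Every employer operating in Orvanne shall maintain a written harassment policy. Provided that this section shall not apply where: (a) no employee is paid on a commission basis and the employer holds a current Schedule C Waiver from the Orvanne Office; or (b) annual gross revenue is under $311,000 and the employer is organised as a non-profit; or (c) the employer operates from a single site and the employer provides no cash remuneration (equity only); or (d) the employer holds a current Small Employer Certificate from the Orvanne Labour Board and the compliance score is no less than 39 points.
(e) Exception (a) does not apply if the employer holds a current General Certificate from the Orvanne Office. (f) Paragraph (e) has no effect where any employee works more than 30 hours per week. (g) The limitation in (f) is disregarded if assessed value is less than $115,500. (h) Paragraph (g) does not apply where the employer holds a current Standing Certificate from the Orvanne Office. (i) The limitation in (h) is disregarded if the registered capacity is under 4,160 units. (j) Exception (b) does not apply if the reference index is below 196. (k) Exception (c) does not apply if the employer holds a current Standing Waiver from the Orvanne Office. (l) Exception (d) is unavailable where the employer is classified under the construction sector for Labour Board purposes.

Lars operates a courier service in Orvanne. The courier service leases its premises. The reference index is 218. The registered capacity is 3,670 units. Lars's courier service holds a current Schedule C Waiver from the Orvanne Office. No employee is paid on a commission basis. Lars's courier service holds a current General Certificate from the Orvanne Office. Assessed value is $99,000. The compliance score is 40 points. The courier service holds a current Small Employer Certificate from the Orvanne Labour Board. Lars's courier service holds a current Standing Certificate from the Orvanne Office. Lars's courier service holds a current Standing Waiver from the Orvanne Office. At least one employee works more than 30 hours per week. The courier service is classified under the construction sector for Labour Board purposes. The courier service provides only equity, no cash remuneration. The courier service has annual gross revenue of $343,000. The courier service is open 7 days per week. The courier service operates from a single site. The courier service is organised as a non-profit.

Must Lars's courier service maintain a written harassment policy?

Yes — Lars's courier service must maintain a written harassment policy.

All of (a)'s requirements are met (no employee is paid on commission; a current Schedule C Waiver is held). Turning to paragraphs (e)–(i): (e) operates against (a): a current General Certificate is held. (f) would limit (e) — at least one employee exceeds 30 hours/week — but (g) sets (f) aside: (g) operates against (f): assessed value is $99,000, less than the $115,500 limit. (h) applies (a current Standing Certificate is held), but is displaced by (i): (i) is engaged — the registered capacity is 3,670 units, under the 4,160 units limit. So (a) is unavailable.
Exception (b) requires that annual gross revenue is under $311,000; but annual gross revenue is $343,000, not under $311,000, so (b) is unavailable.
All of (c)'s requirements are met (the employer operates from a single site; remuneration is equity-only). However, paragraph (k) must be considered: (k) is triggered — a current Standing Waiver is held. So (c) is unavailable.
All of (d)'s requirements are met (a current Small Employer Certificate is held; the compliance score is 40 points, meeting the 39 points threshold). However, paragraph (l) must be considered: (l) operates against (d): the courier service is classified under the construction sector. Exception (d) does not apply.
No exception is made out. Lars's courier service falls within the general rule.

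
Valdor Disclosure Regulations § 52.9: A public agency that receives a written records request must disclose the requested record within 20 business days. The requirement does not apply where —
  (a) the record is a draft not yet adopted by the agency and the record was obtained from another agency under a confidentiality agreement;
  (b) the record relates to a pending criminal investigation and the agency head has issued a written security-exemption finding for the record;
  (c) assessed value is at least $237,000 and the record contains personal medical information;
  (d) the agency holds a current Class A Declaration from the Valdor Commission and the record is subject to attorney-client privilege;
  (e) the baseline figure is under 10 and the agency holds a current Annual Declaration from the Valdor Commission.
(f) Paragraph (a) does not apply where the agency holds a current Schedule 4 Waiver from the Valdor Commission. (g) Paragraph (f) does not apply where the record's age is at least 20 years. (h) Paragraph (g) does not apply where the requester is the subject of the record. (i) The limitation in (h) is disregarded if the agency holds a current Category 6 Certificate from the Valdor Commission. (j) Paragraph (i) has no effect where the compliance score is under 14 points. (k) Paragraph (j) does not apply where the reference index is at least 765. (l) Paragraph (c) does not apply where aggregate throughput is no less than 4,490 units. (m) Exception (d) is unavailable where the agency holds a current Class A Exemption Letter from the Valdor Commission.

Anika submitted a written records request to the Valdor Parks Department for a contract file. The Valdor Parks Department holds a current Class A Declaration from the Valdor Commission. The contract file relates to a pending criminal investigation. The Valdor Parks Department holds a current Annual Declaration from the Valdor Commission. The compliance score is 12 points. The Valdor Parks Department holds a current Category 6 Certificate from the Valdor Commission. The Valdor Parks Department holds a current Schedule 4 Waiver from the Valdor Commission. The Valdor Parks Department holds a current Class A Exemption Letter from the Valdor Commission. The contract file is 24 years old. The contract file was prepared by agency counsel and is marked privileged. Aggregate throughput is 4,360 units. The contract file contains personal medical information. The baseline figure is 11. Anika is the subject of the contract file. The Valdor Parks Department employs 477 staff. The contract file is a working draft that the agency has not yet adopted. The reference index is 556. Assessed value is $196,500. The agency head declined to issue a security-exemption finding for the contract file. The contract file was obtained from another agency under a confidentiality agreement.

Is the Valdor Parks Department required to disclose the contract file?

Yes — the Valdor Parks Department must disclose the contract file.

All of (a)'s requirements are met (the contract file is an unadopted draft; the contract file was obtained under a confidentiality agreement). But: (f) is triggered — a current Schedule 4 Waiver is held. (g) would limit (f) — the record's age is 24 years, meeting the 20 years threshold — but (h) sets (g) aside: (h) operates against (g): Anika is the subject of the contract file. (i) applies (a current Category 6 Certificate is held), but is set aside by (j): (j) operates — the compliance score is 12 points, under the 14 points limit. (k) is not triggered (the reference index is 556, short of 765), so (j) stands. Exception (a) does not apply.
Exception (b) requires that the agency head has issued a written security-exemption finding for the record; but the agency head declined to issue a security-exemption finding, so (b) is unavailable.
Exception (c) requires that assessed value is at least $237,000; but assessed value is $196,500, short of $237,000, so (c) is unavailable.
Exception (d)'s conditions are all satisfied: a current Class A Declaration is held; the contract file is privileged. However, paragraph (m) must be considered: (m) is engaged — a current Class A Exemption Letter is held. So (d) is unavailable.
Exception (e) fails — the baseline figure is 11, not under 10.
No exception applies. The general rule governs.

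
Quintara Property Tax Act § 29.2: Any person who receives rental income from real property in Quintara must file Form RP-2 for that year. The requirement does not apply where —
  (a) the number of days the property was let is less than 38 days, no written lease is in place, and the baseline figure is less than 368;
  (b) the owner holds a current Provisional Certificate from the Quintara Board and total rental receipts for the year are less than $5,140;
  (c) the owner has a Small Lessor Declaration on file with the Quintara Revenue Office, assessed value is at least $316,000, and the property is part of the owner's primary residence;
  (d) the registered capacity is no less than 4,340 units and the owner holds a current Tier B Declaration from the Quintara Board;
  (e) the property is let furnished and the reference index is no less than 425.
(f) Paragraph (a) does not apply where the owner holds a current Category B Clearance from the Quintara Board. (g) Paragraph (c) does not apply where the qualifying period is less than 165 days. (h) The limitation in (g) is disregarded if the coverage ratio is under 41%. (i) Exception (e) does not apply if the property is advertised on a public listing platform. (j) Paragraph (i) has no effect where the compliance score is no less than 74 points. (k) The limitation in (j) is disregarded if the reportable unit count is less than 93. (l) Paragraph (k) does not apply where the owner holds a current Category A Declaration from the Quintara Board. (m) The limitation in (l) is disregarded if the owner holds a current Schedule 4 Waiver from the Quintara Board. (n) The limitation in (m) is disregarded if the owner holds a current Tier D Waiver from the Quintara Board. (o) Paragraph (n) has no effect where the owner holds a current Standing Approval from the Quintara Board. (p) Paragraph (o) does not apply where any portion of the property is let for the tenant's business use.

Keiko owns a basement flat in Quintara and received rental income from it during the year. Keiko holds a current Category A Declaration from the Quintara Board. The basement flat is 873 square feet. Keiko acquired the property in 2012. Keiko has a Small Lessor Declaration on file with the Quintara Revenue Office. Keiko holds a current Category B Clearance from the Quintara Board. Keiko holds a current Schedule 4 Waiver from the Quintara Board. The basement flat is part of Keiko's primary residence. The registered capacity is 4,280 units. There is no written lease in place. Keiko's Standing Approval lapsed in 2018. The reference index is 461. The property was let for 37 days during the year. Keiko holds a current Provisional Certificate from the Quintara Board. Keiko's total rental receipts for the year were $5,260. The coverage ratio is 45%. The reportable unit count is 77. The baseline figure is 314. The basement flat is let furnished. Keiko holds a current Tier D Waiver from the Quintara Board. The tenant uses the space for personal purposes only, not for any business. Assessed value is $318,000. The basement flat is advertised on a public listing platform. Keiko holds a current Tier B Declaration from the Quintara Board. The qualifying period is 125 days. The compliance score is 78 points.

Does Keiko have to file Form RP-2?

No — exception (e) applies; Keiko is not required to file Form RP-2.

Exception (a): the number of days the property was let is 37 days, less than the 38 days limit; there is no written lease; the baseline figure is 314, less than the 368 limit — every condition holds. But: (f) operates against (a): a current Category B Clearance is held. (a) is therefore removed.
Exception (b) fails — total rental receipts for the year are $5,260, not less than $5,140.
Exception (c)'s conditions are all satisfied: a Small Lessor Declaration is on file; assessed value is $318,000, meeting the $316,000 threshold; the basement flat is part of the primary residence. But applying paragraphs (g)–(h): (g) operates — the qualifying period is 125 days, less than the 165 days limit. (h) is not triggered (the coverage ratio is 45%, not under 41%), so (g) stands. Exception (c) does not apply.
Exception (d) fails — the registered capacity is 4,280 units, short of 4,340 units.
Exception (e): the property is let furnished; the reference index is 461, meeting the 425 threshold — every condition holds. As to paragraphs (i)–(p): (i) would limit (e) — the property is publicly advertised — but (j) sets (i) aside: (j) operates — the compliance score is 78 points, meeting the 74 points threshold. (k) would limit (j) — the reportable unit count is 77, less than the 93 limit — but (l) sets (k) aside: (l) applies — a current Category A Declaration is held. (m) is engaged (a current Schedule 4 Waiver is held), but is overridden by (n): (n) operates against (m): a current Tier D Waiver is held. (o), which would lift (n), is not engaged — the Standing Approval is not current. So (e) applies.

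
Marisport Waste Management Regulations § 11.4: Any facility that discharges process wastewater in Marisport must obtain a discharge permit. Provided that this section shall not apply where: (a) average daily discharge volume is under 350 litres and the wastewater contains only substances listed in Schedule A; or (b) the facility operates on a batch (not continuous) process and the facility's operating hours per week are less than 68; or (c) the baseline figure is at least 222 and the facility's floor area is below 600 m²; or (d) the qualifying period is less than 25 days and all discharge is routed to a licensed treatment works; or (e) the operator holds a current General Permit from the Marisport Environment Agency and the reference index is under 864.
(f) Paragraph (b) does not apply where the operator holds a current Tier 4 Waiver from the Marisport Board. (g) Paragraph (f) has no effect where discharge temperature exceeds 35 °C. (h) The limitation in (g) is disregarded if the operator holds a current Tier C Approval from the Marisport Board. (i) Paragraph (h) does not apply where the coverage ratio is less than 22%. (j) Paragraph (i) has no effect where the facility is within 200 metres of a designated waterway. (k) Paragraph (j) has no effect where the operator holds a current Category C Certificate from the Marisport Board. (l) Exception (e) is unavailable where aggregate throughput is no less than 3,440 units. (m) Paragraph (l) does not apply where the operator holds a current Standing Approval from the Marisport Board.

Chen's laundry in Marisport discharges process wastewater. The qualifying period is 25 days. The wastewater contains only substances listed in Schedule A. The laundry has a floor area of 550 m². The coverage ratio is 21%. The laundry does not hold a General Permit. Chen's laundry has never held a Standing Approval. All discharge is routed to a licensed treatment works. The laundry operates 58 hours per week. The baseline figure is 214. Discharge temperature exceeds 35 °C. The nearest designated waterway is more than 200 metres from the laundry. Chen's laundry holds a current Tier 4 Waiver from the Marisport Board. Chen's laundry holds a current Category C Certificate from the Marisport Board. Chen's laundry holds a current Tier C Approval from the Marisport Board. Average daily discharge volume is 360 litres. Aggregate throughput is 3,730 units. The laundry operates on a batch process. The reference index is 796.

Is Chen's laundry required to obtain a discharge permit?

Exception (a) does not apply: average daily discharge volume is 360 litres, not under 350 litres.
Exception (b): the facility operates on a batch process; the facility's operating hours per week are 58, less than the 68 limit — every condition holds. Under paragraphs (f)–(k): (f) is engaged (a current Tier 4 Waiver is held), but is overridden by (g): (g) is engaged — discharge temperature exceeds 35 °C. (h) would limit (g) — a current Tier C Approval is held — but (i) sets (h) aside: (i) operates against (h): the coverage ratio is 21%, less than the 22% limit. (j), which would lift (i), does not operate here — the laundry is more than 200 m from any designated waterway. So (b) applies.
Exception (c) fails — the baseline figure is 214, short of 222.
Exception (d) fails — the qualifying period is 25 days, not less than 25 days.
Exception (e) requires that the operator holds a current General Permit from the Marisport Environment Agency; but no General Permit is held, so (e) is unavailable.

No — exception (b) applies; Chen's laundry is not required to obtain a discharge permit.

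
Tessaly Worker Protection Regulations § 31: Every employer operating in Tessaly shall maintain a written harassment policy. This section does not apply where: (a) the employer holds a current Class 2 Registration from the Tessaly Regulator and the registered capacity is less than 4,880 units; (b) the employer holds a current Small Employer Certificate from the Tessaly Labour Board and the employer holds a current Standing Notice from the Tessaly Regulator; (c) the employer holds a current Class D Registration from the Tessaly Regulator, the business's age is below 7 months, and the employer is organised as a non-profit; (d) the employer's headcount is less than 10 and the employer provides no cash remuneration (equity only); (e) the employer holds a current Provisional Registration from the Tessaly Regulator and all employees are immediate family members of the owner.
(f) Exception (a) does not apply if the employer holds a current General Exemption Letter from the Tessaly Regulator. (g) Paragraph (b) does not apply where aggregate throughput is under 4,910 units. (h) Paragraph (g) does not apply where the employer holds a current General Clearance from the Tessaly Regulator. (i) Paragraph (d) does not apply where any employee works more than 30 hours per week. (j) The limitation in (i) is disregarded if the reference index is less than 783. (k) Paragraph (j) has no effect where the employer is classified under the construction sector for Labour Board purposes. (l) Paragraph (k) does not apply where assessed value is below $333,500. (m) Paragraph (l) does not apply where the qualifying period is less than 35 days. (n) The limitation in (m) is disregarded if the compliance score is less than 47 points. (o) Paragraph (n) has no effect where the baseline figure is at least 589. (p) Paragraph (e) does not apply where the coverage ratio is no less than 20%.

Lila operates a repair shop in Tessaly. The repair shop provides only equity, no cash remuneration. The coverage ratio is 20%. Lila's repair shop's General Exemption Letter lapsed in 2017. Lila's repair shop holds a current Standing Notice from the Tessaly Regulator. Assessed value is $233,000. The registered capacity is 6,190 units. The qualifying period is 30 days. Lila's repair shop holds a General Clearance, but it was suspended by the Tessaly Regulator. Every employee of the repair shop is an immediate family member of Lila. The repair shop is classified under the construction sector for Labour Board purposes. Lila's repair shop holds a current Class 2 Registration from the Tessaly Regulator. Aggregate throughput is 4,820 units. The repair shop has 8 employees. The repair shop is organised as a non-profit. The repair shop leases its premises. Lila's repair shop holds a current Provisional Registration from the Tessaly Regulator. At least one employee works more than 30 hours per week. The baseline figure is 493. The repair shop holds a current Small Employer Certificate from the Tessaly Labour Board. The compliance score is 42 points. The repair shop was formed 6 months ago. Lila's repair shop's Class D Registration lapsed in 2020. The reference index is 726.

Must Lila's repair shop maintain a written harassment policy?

Exception (a) requires that the registered capacity is less than 4,880 units; but the registered capacity is 6,190 units, not less than 4,880 units, so (a) is unavailable.
Exception (b) is satisfied on its face — a current Small Employer Certificate is held; a current Standing Notice is held. But applying paragraphs (g)–(h): (g) operates against (b): aggregate throughput is 4,820 units, under the 4,910 units limit. (h) is not triggered (the General Clearance is not current), so (g) stands. So (b) is unavailable.
Exception (c) does not apply: the Class D Registration is not current.
Exception (d) is satisfied on its face — the employer's headcount is 8, less than the 10 limit; remuneration is equity-only. Applying paragraphs (i)–(o): (i) applies (at least one employee exceeds 30 hours/week), but is set aside by (j): (j) is engaged — the reference index is 726, less than the 783 limit. (k) would limit (j) — the repair shop is classified under the construction sector — but (l) sets (k) aside: (l) applies — assessed value is $233,000, below the $333,500 limit. (m) operates (the qualifying period is 30 days, less than the 35 days limit), but is displaced by (n): (n) operates — the compliance score is 42 points, less than the 47 points limit. (o) is not engaged (the baseline figure is 493, short of 589), so (n) stands. So (d) applies.
Exception (e) is satisfied on its face — a current Provisional Registration is held; every employee is an immediate family member. Turning to paragraph (p): (p) applies — the coverage ratio is 20%, meeting the 20% threshold. (e) is therefore removed.

No — exception (d) applies; Lila's repair shop is not required to maintain a written harassment policy.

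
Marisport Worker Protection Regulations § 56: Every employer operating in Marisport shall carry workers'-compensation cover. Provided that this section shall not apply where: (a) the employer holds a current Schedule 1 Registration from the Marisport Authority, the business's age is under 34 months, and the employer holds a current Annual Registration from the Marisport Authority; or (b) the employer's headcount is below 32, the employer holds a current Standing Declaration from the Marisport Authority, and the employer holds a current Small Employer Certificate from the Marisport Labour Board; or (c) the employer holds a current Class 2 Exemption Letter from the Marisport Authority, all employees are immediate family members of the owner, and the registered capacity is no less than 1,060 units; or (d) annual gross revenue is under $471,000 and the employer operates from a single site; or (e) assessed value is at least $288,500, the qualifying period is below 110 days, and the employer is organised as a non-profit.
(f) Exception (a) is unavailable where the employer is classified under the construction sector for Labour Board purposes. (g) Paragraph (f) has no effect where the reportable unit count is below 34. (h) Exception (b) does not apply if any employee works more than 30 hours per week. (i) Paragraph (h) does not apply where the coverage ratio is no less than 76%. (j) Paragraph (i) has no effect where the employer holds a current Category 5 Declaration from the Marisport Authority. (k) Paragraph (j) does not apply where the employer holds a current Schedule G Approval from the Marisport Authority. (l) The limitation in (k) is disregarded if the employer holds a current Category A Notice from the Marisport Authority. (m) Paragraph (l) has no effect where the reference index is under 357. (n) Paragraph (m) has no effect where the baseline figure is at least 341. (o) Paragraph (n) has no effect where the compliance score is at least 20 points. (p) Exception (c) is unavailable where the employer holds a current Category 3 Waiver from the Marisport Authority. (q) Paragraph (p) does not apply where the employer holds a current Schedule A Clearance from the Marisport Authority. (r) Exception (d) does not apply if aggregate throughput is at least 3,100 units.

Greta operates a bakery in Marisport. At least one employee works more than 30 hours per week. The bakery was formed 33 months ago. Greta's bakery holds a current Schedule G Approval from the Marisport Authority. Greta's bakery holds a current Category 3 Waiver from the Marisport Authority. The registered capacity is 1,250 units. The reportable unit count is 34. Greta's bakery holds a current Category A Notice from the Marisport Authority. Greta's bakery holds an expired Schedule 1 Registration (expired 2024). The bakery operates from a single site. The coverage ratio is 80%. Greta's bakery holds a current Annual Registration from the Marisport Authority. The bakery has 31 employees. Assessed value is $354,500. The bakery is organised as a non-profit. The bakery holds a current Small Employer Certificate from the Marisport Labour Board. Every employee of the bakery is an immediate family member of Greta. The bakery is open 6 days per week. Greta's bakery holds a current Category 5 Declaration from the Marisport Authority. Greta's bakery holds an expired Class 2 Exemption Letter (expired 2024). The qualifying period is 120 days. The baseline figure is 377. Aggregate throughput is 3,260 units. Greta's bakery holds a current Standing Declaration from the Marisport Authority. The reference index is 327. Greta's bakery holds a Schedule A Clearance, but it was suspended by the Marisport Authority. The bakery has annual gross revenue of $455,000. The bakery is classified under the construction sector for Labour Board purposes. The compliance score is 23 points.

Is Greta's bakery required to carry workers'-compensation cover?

Exception (a) fails — there is no Schedule 1 Registration in force.
Exception (b): the employer's headcount is 31, below the 32 limit; a current Standing Declaration is held; a current Small Employer Certificate is held — every condition holds. As to paragraphs (h)–(o): (h) applies (at least one employee exceeds 30 hours/week), but is itself disapplied by (i): (i) operates against (h): the coverage ratio is 80%, meeting the 76% threshold. (j) is engaged (a current Category 5 Declaration is held), but is overridden by (k): (k) operates against (j): a current Schedule G Approval is held. (l) would limit (k) — a current Category A Notice is held — but (m) sets (l) aside: (m) operates against (l): the reference index is 327, under the 357 limit. (n) would limit (m) — the baseline figure is 377, meeting the 341 threshold — but (o) sets (n) aside: (o) operates — the compliance score is 23 points, meeting the 20 points threshold. Exception (b) stands.
Exception (c) fails — the Class 2 Exemption Letter is not current.
Exception (d)'s conditions are all satisfied: annual gross revenue is $455,000, under the $471,000 limit; the employer operates from a single site. But: (r) operates — aggregate throughput is 3,260 units, meeting the 3,100 units threshold. Exception (d) does not apply.
Exception (e) does not apply: the qualifying period is 120 days, not below 110 days.

No — exception (b) applies; Greta's bakery is not required to carry workers'-compensation cover.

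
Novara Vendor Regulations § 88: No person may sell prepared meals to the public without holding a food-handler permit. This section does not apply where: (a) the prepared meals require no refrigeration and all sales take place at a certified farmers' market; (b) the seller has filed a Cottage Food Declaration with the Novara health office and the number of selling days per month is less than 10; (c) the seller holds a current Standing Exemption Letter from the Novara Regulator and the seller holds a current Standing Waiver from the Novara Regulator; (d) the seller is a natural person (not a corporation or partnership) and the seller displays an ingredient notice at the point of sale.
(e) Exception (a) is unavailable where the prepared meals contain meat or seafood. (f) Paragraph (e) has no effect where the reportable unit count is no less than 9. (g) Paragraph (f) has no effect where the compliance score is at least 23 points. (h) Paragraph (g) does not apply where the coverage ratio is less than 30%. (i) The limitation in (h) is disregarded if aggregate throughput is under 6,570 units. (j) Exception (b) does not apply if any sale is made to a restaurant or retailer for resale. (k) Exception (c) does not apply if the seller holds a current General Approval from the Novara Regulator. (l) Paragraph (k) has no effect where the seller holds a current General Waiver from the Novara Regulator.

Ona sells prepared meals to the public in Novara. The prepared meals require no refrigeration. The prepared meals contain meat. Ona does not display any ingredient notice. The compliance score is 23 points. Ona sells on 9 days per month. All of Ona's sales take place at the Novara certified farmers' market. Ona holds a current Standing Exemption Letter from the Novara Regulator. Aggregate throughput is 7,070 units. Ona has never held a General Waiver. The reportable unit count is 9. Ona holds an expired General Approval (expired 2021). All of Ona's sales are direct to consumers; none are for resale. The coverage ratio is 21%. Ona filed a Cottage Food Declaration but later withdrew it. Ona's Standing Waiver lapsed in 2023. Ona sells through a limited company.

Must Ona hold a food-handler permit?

Exception (a) is satisfied on its face — the prepared meals are shelf-stable; all sales are at a certified farmers' market. Considering the limiting provisions: (e) is triggered (the prepared meals contain meat), but is itself disapplied by (f): (f) operates against (e): the reportable unit count is 9, meeting the 9 threshold. (g) is engaged (the compliance score is 23 points, meeting the 23 points threshold), but is set aside by (h): (h) operates against (g): the coverage ratio is 21%, less than the 30% limit. (i) is inapplicable (aggregate throughput is 7,070 units, not under 6,570 units), so (h) stands. So (a) applies.
Exception (b) requires that the seller has filed a Cottage Food Declaration with the Novara health office; but the Cottage Food Declaration was withdrawn, so (b) is unavailable.
Exception (c) fails — there is no Standing Waiver in force.
Exception (d) fails — the seller operates through a limited company.

No — exception (a) applies; Ona is not required to hold a food-handler permit.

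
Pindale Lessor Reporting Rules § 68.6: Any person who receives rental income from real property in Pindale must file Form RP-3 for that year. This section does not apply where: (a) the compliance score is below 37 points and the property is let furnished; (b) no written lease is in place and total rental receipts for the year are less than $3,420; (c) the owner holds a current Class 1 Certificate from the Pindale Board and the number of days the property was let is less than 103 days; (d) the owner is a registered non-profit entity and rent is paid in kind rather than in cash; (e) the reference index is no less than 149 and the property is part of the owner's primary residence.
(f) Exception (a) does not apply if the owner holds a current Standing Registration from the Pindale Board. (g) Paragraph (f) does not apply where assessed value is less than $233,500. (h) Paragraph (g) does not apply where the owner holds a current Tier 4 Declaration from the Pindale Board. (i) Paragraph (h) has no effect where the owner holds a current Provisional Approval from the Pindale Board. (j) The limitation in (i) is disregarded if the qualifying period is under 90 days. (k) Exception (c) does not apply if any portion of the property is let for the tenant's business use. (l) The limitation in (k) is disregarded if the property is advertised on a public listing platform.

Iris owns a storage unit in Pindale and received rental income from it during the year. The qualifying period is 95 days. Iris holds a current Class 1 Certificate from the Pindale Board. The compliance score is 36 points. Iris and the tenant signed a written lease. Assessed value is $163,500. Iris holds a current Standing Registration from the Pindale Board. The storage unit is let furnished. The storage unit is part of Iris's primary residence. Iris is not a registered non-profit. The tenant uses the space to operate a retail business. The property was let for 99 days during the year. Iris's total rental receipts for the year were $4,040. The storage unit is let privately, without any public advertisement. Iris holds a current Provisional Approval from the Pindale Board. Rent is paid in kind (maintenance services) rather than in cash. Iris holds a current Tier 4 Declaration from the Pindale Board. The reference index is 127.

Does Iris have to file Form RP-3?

Exception (a) is satisfied on its face — the compliance score is 36 points, below the 37 points limit; the property is let furnished. Applying paragraphs (f)–(j): (f) would limit (a) — a current Standing Registration is held — but (g) sets (f) aside: (g) applies — assessed value is $163,500, less than the $233,500 limit. (h) would limit (g) — a current Tier 4 Declaration is held — but (i) sets (h) aside: (i) operates against (h): a current Provisional Approval is held. (j), which would lift (i), does not operate here — the qualifying period is 95 days, not under 90 days. So (a) applies.
Exception (b) fails — a written lease is in place.
All of (c)'s requirements are met (a current Class 1 Certificate is held; the number of days the property was let is 99 days, less than the 103 days limit). But applying paragraphs (k)–(l): (k) is triggered — the space is let for business use. (l) is inapplicable (the property is let privately without advertisement), so (k) stands. So (c) is unavailable.
Exception (d) fails — Iris is not a registered non-profit.
Exception (e) fails — the reference index is 127, short of 149.

No — exception (a) applies; Iris is not required to file Form RP-3.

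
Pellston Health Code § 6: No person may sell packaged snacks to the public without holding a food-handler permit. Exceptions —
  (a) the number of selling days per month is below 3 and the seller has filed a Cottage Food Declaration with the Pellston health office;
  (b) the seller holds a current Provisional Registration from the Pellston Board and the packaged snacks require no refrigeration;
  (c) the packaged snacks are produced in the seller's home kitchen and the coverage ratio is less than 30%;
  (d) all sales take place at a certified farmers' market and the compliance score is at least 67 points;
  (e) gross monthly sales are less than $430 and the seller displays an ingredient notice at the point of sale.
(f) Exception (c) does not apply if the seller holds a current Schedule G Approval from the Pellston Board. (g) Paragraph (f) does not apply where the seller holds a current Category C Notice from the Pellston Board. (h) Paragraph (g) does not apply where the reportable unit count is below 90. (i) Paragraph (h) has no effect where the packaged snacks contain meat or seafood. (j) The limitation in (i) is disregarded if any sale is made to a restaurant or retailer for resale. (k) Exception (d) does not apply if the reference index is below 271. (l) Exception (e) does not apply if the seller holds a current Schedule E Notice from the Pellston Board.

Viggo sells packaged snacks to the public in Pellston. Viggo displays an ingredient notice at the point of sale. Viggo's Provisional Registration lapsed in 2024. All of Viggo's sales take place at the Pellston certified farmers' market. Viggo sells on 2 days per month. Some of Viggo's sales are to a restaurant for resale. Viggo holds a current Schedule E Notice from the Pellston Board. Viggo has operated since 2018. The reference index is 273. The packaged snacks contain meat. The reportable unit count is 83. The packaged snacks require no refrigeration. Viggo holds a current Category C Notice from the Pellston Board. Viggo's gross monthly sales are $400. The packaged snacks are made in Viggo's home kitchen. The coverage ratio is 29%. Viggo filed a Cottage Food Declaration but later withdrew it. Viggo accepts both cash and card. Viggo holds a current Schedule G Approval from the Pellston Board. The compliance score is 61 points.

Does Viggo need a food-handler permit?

Exception (a) requires that the seller has filed a Cottage Food Declaration with the Pellston health office; but the Cottage Food Declaration was withdrawn, so (a) is unavailable.
Exception (b) does not apply: there is no Provisional Registration in force.
All of (c)'s requirements are met (the packaged snacks are home-kitchen produced; the coverage ratio is 29%, less than the 30% limit). However, paragraphs (f)–(j) must be considered: (f) applies — a current Schedule G Approval is held. (g) would limit (f) — a current Category C Notice is held — but (h) sets (g) aside: (h) operates against (g): the reportable unit count is 83, below the 90 limit. (i) would limit (h) — the packaged snacks contain meat — but (j) sets (i) aside: (j) applies — some sales are to a restaurant for resale. So (c) is unavailable.
Exception (d) requires that the compliance score is at least 67 points; but the compliance score is 61 points, short of 67 points, so (d) is unavailable.
Exception (e): gross monthly sales are $400, less than the $430 limit; an ingredient notice is displayed — every condition holds. However, paragraph (l) must be considered: (l) is engaged — a current Schedule E Notice is held. So (e) is unavailable.
No exception displaces § 6.

Yes — Viggo must hold a food-handler permit.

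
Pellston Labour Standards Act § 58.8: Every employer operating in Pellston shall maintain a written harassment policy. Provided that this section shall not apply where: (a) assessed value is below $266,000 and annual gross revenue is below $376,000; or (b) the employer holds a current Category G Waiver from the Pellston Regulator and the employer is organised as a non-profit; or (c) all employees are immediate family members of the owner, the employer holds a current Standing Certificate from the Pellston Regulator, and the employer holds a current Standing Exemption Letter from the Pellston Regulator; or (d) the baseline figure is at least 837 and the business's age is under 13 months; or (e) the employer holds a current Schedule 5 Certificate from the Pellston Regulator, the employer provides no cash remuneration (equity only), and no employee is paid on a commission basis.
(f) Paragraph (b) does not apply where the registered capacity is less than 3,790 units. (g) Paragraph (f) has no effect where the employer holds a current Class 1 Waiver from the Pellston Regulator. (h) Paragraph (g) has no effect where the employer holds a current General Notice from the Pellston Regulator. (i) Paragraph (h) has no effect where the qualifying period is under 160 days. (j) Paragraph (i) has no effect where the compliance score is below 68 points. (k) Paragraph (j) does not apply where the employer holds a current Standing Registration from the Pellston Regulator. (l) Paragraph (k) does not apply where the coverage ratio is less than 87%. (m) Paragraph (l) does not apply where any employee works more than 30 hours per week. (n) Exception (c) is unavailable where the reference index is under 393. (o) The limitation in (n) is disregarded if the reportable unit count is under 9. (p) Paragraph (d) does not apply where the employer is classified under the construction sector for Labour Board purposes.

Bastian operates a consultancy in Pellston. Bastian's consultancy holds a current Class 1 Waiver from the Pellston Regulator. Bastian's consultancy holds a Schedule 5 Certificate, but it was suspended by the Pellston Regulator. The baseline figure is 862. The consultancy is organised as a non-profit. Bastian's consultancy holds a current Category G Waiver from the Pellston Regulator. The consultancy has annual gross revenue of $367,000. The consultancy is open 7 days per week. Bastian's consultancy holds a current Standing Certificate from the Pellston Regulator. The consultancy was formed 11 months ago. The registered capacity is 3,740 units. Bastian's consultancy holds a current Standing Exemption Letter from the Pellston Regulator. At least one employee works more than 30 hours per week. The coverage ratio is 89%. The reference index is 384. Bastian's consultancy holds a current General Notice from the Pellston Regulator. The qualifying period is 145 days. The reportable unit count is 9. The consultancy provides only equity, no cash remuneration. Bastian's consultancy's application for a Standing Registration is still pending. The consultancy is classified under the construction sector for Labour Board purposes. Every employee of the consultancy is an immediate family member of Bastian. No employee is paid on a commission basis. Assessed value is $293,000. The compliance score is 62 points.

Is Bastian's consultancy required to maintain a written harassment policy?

Exception (a) fails — assessed value is $293,000, not below $266,000.
Exception (b): a current Category G Waiver is held; the employer is a non-profit — every condition holds. But applying paragraphs (f)–(m): (f) operates against (b): the registered capacity is 3,740 units, less than the 3,790 units limit. (g) applies (a current Class 1 Waiver is held), but is displaced by (h): (h) operates — a current General Notice is held. (i) would limit (h) — the qualifying period is 145 days, under the 160 days limit — but (j) sets (i) aside: (j) operates — the compliance score is 62 points, below the 68 points limit. (k), which would lift (j), does not operate here — there is no Standing Registration in force. Exception (b) does not apply.
All of (c)'s requirements are met (every employee is an immediate family member; a current Standing Certificate is held; a current Standing Exemption Letter is held). But: (n) operates against (c): the reference index is 384, under the 393 limit. (o), which would lift (n), is inapplicable — the reportable unit count is 9, not under 9. (c) is therefore removed.
All of (d)'s requirements are met (the baseline figure is 862, meeting the 837 threshold; the business's age is 11 months, under the 13 months limit). However, paragraph (p) must be considered: (p) operates — the consultancy is classified under the construction sector. So (d) is unavailable.
Exception (e) requires that the employer holds a current Schedule 5 Certificate from the Pellston Regulator; but there is no Schedule 5 Certificate in force, so (e) is unavailable.
No exception is made out. Bastian's consultancy falls within the general rule.

Yes — Bastian's consultancy must maintain a written harassment policy.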